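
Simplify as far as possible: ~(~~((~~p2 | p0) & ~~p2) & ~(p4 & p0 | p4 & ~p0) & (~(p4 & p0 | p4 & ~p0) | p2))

~(~~((~~p2 | p0) & ~~p2) & ~(p4 & p0 | p4 & ~p0) & (~(p4 & p0 | p4 & ~p0) | p2))
= ~(~~~~p2 & ~(p4 & p0 | p4 & ~p0) & (~(p4 & p0 | p4 & ~p0) | p2))   (absorption)
= ~(~~p2 & ~(p4 & p0 | p4 & ~p0) & (~(p4 & p0 | p4 & ~p0) | p2))   (double negation)
= ~(~~p2 & ~(p4 & p0 | p4 & ~p0))   (absorption)
= ~(~~p2 & ~p4)   (distribution)
= ~p2 | p4   (De Morgan)

~p2 | p4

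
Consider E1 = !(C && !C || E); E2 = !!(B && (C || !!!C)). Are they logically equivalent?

E1: !(C && !C || E)
    = !E   (complement / identity)
E2: !!(B && (C || !!!C))
    = B && (C || !!!C)   (double negation)
    = B && (C || !C)   (double negation)
    = B   (complement / identity)
These differ: at B=0, C=0, E=0, E1 = 1 but E2 = 0.

No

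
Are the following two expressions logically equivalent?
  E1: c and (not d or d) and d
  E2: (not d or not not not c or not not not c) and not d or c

No

E1: c and (not d or d) and d
    = c and d   [complement / identity]
E2: (not d or not not not c or not not not c) and not d or c
    = (not d or not not not c) and not d or c   [idempotence]
    = (not d or not c) and not d or c   [double negation]
    = not d or c   [absorption]
These differ: at c=0, d=0, E1 = 0 but E2 = 1.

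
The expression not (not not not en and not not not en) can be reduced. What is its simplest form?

en

not (not not not en and not not not en)
= not not not not en   — idempotence
= not not en   — double negation
= en   — double negation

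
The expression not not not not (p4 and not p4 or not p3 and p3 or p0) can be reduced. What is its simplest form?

p0

not not not not (p4 and not p4 or not p3 and p3 or p0)
= not not not not (p4 and not p4 or p0)   (complement / identity)
= not not (p4 and not p4 or p0)   (double negation)
= not not p0   (complement / identity)
= p0   (double negation)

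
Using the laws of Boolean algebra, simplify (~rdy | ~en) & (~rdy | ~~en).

~rdy

(~rdy | ~en) & (~rdy | ~~en)
= (~rdy | ~en) & (~rdy | en)
= ~en & en | ~rdy
= ~rdy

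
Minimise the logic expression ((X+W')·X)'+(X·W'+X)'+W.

X'+W

((X+W')·X)'+(X·W'+X)'+W
= X'+(X·W'+X)'+W   — absorption
= X'+X'+W   — absorption
= X'+W   — idempotence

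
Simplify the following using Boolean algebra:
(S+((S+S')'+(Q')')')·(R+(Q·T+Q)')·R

(S+((S+S')'+(Q')')')·(R+(Q·T+Q)')·R
= (S+((S+S')'+(Q')')')·(R+Q')·R   (absorption)
= (S+((S+S')'+(Q')')')·R   (absorption)
= (S+(S+S')·Q')·R   (De Morgan)
= (S+Q')·R   (complement / identity)

(S+Q')·R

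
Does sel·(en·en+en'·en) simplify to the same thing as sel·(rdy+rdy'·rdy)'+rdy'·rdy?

No

E1: sel·(en·en+en'·en)
    = sel·en
E2: sel·(rdy+rdy'·rdy)'+rdy'·rdy
    = sel·(rdy+rdy'·rdy)'
    = sel·rdy'
These differ: at en=0, rdy=0, sel=1, E1 = 0 but E2 = 1.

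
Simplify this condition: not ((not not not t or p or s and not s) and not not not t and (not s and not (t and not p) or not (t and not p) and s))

t

not ((not not not t or p or s and not s) and not not not t and (not s and not (t and not p) or not (t and not p) and s))
= not ((not not not t or p or s and not s) and not not not t and not (t and not p))
= not ((not not not t or p) and not not not t and not (t and not p))
= not (not not not t and not (t and not p))
= not (not t and not (t and not p))
= t or t and not p
= t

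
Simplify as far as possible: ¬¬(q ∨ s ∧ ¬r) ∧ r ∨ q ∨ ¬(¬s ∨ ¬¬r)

¬¬(q ∨ s ∧ ¬r) ∧ r ∨ q ∨ ¬(¬s ∨ ¬¬r)
= ¬¬(q ∨ s ∧ ¬r) ∧ r ∨ q ∨ s ∧ ¬r   — De Morgan
= (q ∨ s ∧ ¬r) ∧ r ∨ q ∨ s ∧ ¬r   — double negation
= q ∨ s ∧ ¬r   — absorption

q ∨ s ∧ ¬r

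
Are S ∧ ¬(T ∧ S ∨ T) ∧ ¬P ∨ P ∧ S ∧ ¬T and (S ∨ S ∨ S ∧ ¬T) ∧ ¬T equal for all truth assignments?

E1: S ∧ ¬(T ∧ S ∨ T) ∧ ¬P ∨ P ∧ S ∧ ¬T
    = S ∧ ¬T ∧ ¬P ∨ P ∧ S ∧ ¬T   [absorption]
    = S ∧ ¬T   [distribution]
E2: (S ∨ S ∨ S ∧ ¬T) ∧ ¬T
    = (S ∨ S) ∧ ¬T   [absorption]
    = S ∧ ¬T   [idempotence]
Both reduce to S ∧ ¬T, so they are equivalent.

Yes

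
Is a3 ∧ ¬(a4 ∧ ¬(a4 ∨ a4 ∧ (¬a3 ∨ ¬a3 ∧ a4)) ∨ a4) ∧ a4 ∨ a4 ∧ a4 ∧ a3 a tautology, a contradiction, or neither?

neither

a3 ∧ ¬(a4 ∧ ¬(a4 ∨ a4 ∧ (¬a3 ∨ ¬a3 ∧ a4)) ∨ a4) ∧ a4 ∨ a4 ∧ a4 ∧ a3
= a3 ∧ ¬(a4 ∧ ¬(a4 ∨ a4 ∧ ¬a3) ∨ a4) ∧ a4 ∨ a4 ∧ a4 ∧ a3   (absorption)
= a3 ∧ ¬(a4 ∧ ¬a4 ∨ a4) ∧ a4 ∨ a4 ∧ a4 ∧ a3   (absorption)
= (a3 ∧ ¬(a4 ∧ ¬a4 ∨ a4) ∨ a4 ∧ a3) ∧ a4   (distribution)
= (a3 ∧ ¬a4 ∨ a4 ∧ a3) ∧ a4   (complement / identity)
= a3 ∧ a4   (distribution)
This depends on a3, a4, so it is not a constant.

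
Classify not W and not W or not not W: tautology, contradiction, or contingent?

tautology

not W and not W or not not W
= not W or not not W   (idempotence)
= not W or W   (double negation)
= True   (complement)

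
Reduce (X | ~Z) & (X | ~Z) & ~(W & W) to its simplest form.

(X | ~Z) & ~W

(X | ~Z) & (X | ~Z) & ~(W & W)
= (X | ~Z) & (X | ~Z) & ~W   [idempotence]
= (X | ~Z) & ~W   [idempotence]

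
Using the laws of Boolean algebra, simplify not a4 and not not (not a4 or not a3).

not a4

not a4 and not not (not a4 or not a3)
= not a4 and (not a4 or not a3)   — double negation
= not a4   — absorption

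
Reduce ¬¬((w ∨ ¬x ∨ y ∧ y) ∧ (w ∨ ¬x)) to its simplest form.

w ∨ ¬x

¬¬((w ∨ ¬x ∨ y ∧ y) ∧ (w ∨ ¬x))
= (w ∨ ¬x ∨ y ∧ y) ∧ (w ∨ ¬x)   (double negation)
= (w ∨ ¬x ∨ y) ∧ (w ∨ ¬x)   (idempotence)
= w ∨ ¬x   (absorption)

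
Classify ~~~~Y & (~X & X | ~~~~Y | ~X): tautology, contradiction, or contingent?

~~~~Y & (~X & X | ~~~~Y | ~X)
= ~~~~Y & (~~~~Y | ~X)   [complement / identity]
= ~~~~Y   [absorption]
= ~~Y   [double negation]
= Y   [double negation]
This depends on Y, so it is not a constant.

contingent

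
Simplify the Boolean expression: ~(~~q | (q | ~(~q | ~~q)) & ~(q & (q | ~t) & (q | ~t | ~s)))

~q

~(~~q | (q | ~(~q | ~~q)) & ~(q & (q | ~t) & (q | ~t | ~s)))
= ~(q | (q | ~(~q | ~~q)) & ~(q & (q | ~t) & (q | ~t | ~s)))
= ~(q | (q | q & ~q) & ~(q & (q | ~t) & (q | ~t | ~s)))
= ~(q | q & ~(q & (q | ~t) & (q | ~t | ~s)))
= ~(q | q & ~(q & (q | ~t)))
= ~(q | q & ~q)
= ~q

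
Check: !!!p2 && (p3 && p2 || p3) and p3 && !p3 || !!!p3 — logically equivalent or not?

No

E1: !!!p2 && (p3 && p2 || p3)
    = !p2 && (p3 && p2 || p3)   [double negation]
    = !p2 && p3   [absorption]
E2: p3 && !p3 || !!!p3
    = !!!p3   [complement / identity]
    = !p3   [double negation]
These differ: at p2=0, p3=0, E1 = 0 but E2 = 1.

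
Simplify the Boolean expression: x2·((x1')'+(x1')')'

x2·((x1')'+(x1')')'
= x2·((x1')')'   (idempotence)
= x2·x1'   (double negation)

x2·x1'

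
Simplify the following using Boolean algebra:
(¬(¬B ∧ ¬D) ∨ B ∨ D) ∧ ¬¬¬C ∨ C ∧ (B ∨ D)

B ∨ D

(¬(¬B ∧ ¬D) ∨ B ∨ D) ∧ ¬¬¬C ∨ C ∧ (B ∨ D)
= (¬(¬B ∧ ¬D) ∨ B ∨ D) ∧ ¬C ∨ C ∧ (B ∨ D)   (double negation)
= (B ∨ D ∨ B ∨ D) ∧ ¬C ∨ C ∧ (B ∨ D)   (De Morgan)
= (B ∨ D) ∧ ¬C ∨ C ∧ (B ∨ D)   (idempotence)
= B ∨ D   (distribution)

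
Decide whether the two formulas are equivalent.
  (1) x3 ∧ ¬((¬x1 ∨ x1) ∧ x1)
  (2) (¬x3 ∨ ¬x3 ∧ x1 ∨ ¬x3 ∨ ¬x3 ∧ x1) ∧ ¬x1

No

E1: x3 ∧ ¬((¬x1 ∨ x1) ∧ x1)
    = x3 ∧ ¬x1
E2: (¬x3 ∨ ¬x3 ∧ x1 ∨ ¬x3 ∨ ¬x3 ∧ x1) ∧ ¬x1
    = (¬x3 ∨ ¬x3 ∧ x1) ∧ ¬x1
    = ¬x3 ∧ ¬x1
These differ: at x1=0, x3=0, E1 = 0 but E2 = 1.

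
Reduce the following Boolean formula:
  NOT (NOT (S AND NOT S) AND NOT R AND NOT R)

R

NOT (NOT (S AND NOT S) AND NOT R AND NOT R)
= NOT (NOT (S AND NOT S) AND NOT R)   — idempotence
= S AND NOT S OR R   — De Morgan
= R   — complement / identity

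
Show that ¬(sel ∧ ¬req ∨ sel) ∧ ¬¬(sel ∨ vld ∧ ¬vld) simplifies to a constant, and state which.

False

¬(sel ∧ ¬req ∨ sel) ∧ ¬¬(sel ∨ vld ∧ ¬vld)
= ¬sel ∧ ¬¬(sel ∨ vld ∧ ¬vld)
= ¬sel ∧ (sel ∨ vld ∧ ¬vld)
= ¬sel ∧ sel
= False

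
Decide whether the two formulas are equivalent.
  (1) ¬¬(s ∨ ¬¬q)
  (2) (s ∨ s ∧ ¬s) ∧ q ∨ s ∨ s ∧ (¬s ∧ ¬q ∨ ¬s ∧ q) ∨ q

E1: ¬¬(s ∨ ¬¬q)
    = ¬¬(s ∨ q)
    = s ∨ q
E2: (s ∨ s ∧ ¬s) ∧ q ∨ s ∨ s ∧ (¬s ∧ ¬q ∨ ¬s ∧ q) ∨ q
    = (s ∨ s ∧ ¬s) ∧ q ∨ s ∨ s ∧ ¬s ∨ q
    = s ∨ s ∧ ¬s ∨ q
    = s ∨ q
Both reduce to s ∨ q, so they are equivalent.

Yes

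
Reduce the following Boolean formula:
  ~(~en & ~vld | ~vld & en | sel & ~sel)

vld

~(~en & ~vld | ~vld & en | sel & ~sel)
= ~(~vld | sel & ~sel)   — distribution
= ~~vld   — complement / identity
= vld   — double negation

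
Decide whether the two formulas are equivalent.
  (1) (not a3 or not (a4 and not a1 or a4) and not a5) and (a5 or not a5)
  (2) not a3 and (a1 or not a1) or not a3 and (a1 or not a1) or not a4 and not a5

E1: (not a3 or not (a4 and not a1 or a4) and not a5) and (a5 or not a5)
    = (not a3 or not a4 and not a5) and (a5 or not a5)   — absorption
    = not a3 or not a4 and not a5   — complement / identity
E2: not a3 and (a1 or not a1) or not a3 and (a1 or not a1) or not a4 and not a5
    = not a3 and (a1 or not a1) or not a4 and not a5   — idempotence
    = not a3 or not a4 and not a5   — complement / identity
Both reduce to not a3 or not a4 and not a5, so they are equivalent.

Yes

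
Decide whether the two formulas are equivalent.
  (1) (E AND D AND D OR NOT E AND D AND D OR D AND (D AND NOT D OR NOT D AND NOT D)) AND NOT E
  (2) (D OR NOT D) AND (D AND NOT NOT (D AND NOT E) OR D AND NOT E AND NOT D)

E1: (E AND D AND D OR NOT E AND D AND D OR D AND (D AND NOT D OR NOT D AND NOT D)) AND NOT E
    = (E AND D AND D OR NOT E AND D AND D OR D AND NOT D) AND NOT E   — distribution
    = (D AND D OR D AND NOT D) AND NOT E   — distribution
    = D AND NOT E   — distribution
E2: (D OR NOT D) AND (D AND NOT NOT (D AND NOT E) OR D AND NOT E AND NOT D)
    = (D OR NOT D) AND (D AND D AND NOT E OR D AND NOT E AND NOT D)   — double negation
    = (D OR NOT D) AND D AND NOT E   — distribution
    = D AND NOT E   — complement / identity
Both reduce to D AND NOT E, so they are equivalent.

Yes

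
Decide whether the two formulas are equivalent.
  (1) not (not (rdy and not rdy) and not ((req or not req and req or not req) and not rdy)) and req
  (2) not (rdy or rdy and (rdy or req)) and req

Yes

E1: not (not (rdy and not rdy) and not ((req or not req and req or not req) and not rdy)) and req
    = not (not (rdy and not rdy) and not ((req or not req) and not rdy)) and req   (complement / identity)
    = (rdy and not rdy or (req or not req) and not rdy) and req   (De Morgan)
    = (req or not req) and not rdy and req   (complement / identity)
    = not rdy and req   (complement / identity)
E2: not (rdy or rdy and (rdy or req)) and req
    = not (rdy or rdy) and req   (absorption)
    = not rdy and req   (idempotence)
Both reduce to not rdy and req, so they are equivalent.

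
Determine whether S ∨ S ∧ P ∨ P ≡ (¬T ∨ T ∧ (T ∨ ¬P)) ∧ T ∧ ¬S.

E1: S ∨ S ∧ P ∨ P
    = S ∨ P   (absorption)
E2: (¬T ∨ T ∧ (T ∨ ¬P)) ∧ T ∧ ¬S
    = (¬T ∨ T) ∧ T ∧ ¬S   (absorption)
    = T ∧ ¬S   (complement / identity)
These differ: at P=0, S=1, T=0, E1 = 1 but E2 = 0.

No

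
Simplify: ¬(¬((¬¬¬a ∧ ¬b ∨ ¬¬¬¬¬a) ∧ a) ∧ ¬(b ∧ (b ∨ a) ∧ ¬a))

¬(¬((¬¬¬a ∧ ¬b ∨ ¬¬¬¬¬a) ∧ a) ∧ ¬(b ∧ (b ∨ a) ∧ ¬a))
= ¬(¬((¬¬¬a ∧ ¬b ∨ ¬¬¬a) ∧ a) ∧ ¬(b ∧ (b ∨ a) ∧ ¬a))
= ¬(¬(¬¬¬a ∧ a) ∧ ¬(b ∧ (b ∨ a) ∧ ¬a))
= ¬¬¬a ∧ a ∨ b ∧ (b ∨ a) ∧ ¬a
= ¬¬¬a ∧ a ∨ b ∧ ¬a
= ¬a ∧ a ∨ b ∧ ¬a
= b ∧ ¬a

b ∧ ¬a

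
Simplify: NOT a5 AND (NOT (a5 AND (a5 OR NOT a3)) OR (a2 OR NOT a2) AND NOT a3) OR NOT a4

NOT a5 OR NOT a4

NOT a5 AND (NOT (a5 AND (a5 OR NOT a3)) OR (a2 OR NOT a2) AND NOT a3) OR NOT a4
= NOT a5 AND (NOT (a5 AND (a5 OR NOT a3)) OR NOT a3) OR NOT a4   [complement / identity]
= NOT a5 AND (NOT a5 OR NOT a3) OR NOT a4   [absorption]
= NOT a5 OR NOT a4   [absorption]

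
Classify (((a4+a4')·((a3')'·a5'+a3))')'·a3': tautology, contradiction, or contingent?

(((a4+a4')·((a3')'·a5'+a3))')'·a3'
= (((a4+a4')·(a3·a5'+a3))')'·a3'   [double negation]
= ((a3·a5'+a3)')'·a3'   [complement / identity]
= (a3')'·a3'   [absorption]
= a3·a3'   [double negation]
= 0   [complement]

contradiction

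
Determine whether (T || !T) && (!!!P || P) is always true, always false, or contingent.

(T || !T) && (!!!P || P)
= !!!P || P   (complement / identity)
= !P || P   (double negation)
= true   (complement)

always true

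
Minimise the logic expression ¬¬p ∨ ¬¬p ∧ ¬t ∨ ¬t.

¬¬p ∨ ¬¬p ∧ ¬t ∨ ¬t
= ¬¬p ∨ ¬t   [absorption]
= p ∨ ¬t   [double negation]

p ∨ ¬t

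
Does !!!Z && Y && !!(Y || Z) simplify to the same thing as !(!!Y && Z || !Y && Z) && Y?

Yes

E1: !!!Z && Y && !!(Y || Z)
    = !Z && Y && !!(Y || Z)   [double negation]
    = !Z && Y && (Y || Z)   [double negation]
    = !Z && Y   [absorption]
E2: !(!!Y && Z || !Y && Z) && Y
    = !(Y && Z || !Y && Z) && Y   [double negation]
    = !Z && Y   [distribution]
Both reduce to !Z && Y, so they are equivalent.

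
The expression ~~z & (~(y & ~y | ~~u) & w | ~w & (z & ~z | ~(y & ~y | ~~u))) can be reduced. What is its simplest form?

z & ~u

~~z & (~(y & ~y | ~~u) & w | ~w & (z & ~z | ~(y & ~y | ~~u)))
= ~~z & (~(y & ~y | ~~u) & w | ~w & ~(y & ~y | ~~u))
= ~~z & ~(y & ~y | ~~u)
= z & ~(y & ~y | ~~u)
= z & ~~~u
= z & ~u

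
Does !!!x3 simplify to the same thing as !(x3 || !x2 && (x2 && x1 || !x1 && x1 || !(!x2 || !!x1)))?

Yes

E1: !!!x3
    = !x3   (double negation)
E2: !(x3 || !x2 && (x2 && x1 || !x1 && x1 || !(!x2 || !!x1)))
    = !(x3 || !x2 && (x2 && x1 || !(!x2 || !!x1)))   (complement / identity)
    = !(x3 || !x2 && (x2 && x1 || x2 && !x1))   (De Morgan)
    = !(x3 || !x2 && x2)   (distribution)
    = !x3   (complement / identity)
Both reduce to !x3, so they are equivalent.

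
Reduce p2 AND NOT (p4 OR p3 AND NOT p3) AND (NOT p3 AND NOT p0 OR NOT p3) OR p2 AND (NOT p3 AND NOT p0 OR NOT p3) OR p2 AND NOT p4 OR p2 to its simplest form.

p2

p2 AND NOT (p4 OR p3 AND NOT p3) AND (NOT p3 AND NOT p0 OR NOT p3) OR p2 AND (NOT p3 AND NOT p0 OR NOT p3) OR p2 AND NOT p4 OR p2
= (p2 AND NOT (p4 OR p3 AND NOT p3) OR p2) AND (NOT p3 AND NOT p0 OR NOT p3) OR p2 AND NOT p4 OR p2
= (p2 AND NOT (p4 OR p3 AND NOT p3) OR p2) AND NOT p3 OR p2 AND NOT p4 OR p2
= (p2 AND NOT p4 OR p2) AND NOT p3 OR p2 AND NOT p4 OR p2
= p2 AND NOT p4 OR p2
= p2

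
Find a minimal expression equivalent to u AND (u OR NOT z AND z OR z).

u

u AND (u OR NOT z AND z OR z)
= u AND (u OR z)   [complement / identity]
= u   [absorption]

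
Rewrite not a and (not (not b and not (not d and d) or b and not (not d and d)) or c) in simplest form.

not a and (not (not b and not (not d and d) or b and not (not d and d)) or c)
= not a and (not not (not d and d) or c)
= not a and (not d and d or c)
= not a and c

not a and c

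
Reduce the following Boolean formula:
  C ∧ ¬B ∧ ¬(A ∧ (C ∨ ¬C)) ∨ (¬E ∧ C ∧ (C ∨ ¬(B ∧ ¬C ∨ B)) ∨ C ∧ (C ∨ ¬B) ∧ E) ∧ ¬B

C ∧ ¬B ∧ ¬(A ∧ (C ∨ ¬C)) ∨ (¬E ∧ C ∧ (C ∨ ¬(B ∧ ¬C ∨ B)) ∨ C ∧ (C ∨ ¬B) ∧ E) ∧ ¬B
= C ∧ ¬B ∧ ¬(A ∧ (C ∨ ¬C)) ∨ (¬E ∧ C ∧ (C ∨ ¬B) ∨ C ∧ (C ∨ ¬B) ∧ E) ∧ ¬B
= C ∧ ¬B ∧ ¬(A ∧ (C ∨ ¬C)) ∨ C ∧ (C ∨ ¬B) ∧ ¬B
= C ∧ ¬B ∧ ¬A ∨ C ∧ (C ∨ ¬B) ∧ ¬B
= C ∧ ¬B ∧ ¬A ∨ C ∧ ¬B
= C ∧ ¬B

C ∧ ¬B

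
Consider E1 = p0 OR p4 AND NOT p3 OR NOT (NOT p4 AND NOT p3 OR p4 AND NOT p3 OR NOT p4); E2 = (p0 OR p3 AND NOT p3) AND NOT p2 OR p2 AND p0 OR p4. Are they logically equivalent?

E1: p0 OR p4 AND NOT p3 OR NOT (NOT p4 AND NOT p3 OR p4 AND NOT p3 OR NOT p4)
    = p0 OR p4 AND NOT p3 OR NOT (NOT p3 OR NOT p4)   [distribution]
    = p0 OR p4 AND NOT p3 OR p3 AND p4   [De Morgan]
    = p0 OR p4   [distribution]
E2: (p0 OR p3 AND NOT p3) AND NOT p2 OR p2 AND p0 OR p4
    = p0 AND NOT p2 OR p2 AND p0 OR p4   [complement / identity]
    = p0 OR p4   [distribution]
Both reduce to p0 OR p4, so they are equivalent.

Yes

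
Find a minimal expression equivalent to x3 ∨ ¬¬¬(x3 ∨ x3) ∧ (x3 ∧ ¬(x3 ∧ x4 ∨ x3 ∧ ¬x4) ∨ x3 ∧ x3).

x3

x3 ∨ ¬¬¬(x3 ∨ x3) ∧ (x3 ∧ ¬(x3 ∧ x4 ∨ x3 ∧ ¬x4) ∨ x3 ∧ x3)
= x3 ∨ ¬¬¬x3 ∧ (x3 ∧ ¬(x3 ∧ x4 ∨ x3 ∧ ¬x4) ∨ x3 ∧ x3)   (idempotence)
= x3 ∨ ¬x3 ∧ (x3 ∧ ¬(x3 ∧ x4 ∨ x3 ∧ ¬x4) ∨ x3 ∧ x3)   (double negation)
= x3 ∨ ¬x3 ∧ (x3 ∧ ¬x3 ∨ x3 ∧ x3)   (distribution)
= x3 ∨ ¬x3 ∧ x3   (distribution)
= x3   (complement / identity)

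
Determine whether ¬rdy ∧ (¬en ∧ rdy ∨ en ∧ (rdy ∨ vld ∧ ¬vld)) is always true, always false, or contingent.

always false

¬rdy ∧ (¬en ∧ rdy ∨ en ∧ (rdy ∨ vld ∧ ¬vld))
= ¬rdy ∧ (¬en ∧ rdy ∨ en ∧ rdy)   [complement / identity]
= ¬rdy ∧ rdy   [distribution]
= False   [complement]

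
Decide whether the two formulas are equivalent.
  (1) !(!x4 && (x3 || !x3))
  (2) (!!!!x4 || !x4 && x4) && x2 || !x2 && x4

Yes

E1: !(!x4 && (x3 || !x3))
    = !!x4   — complement / identity
    = x4   — double negation
E2: (!!!!x4 || !x4 && x4) && x2 || !x2 && x4
    = !!!!x4 && x2 || !x2 && x4   — complement / identity
    = !!x4 && x2 || !x2 && x4   — double negation
    = x4 && x2 || !x2 && x4   — double negation
    = x4   — distribution
Both reduce to x4, so they are equivalent.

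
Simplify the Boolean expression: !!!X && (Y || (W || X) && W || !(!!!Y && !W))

!!!X && (Y || (W || X) && W || !(!!!Y && !W))
= !!!X && (Y || (W || X) && W || !!Y || W)
= !!!X && (Y || W || !!Y || W)
= !!!X && (Y || W || Y || W)
= !X && (Y || W || Y || W)
= !X && (Y || W)

!X && (Y || W)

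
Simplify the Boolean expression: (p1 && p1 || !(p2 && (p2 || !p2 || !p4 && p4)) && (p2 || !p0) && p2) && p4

(p1 && p1 || !(p2 && (p2 || !p2 || !p4 && p4)) && (p2 || !p0) && p2) && p4
= (p1 || !(p2 && (p2 || !p2 || !p4 && p4)) && (p2 || !p0) && p2) && p4   [idempotence]
= (p1 || !(p2 && (p2 || !p2)) && (p2 || !p0) && p2) && p4   [complement / identity]
= (p1 || !p2 && (p2 || !p0) && p2) && p4   [complement / identity]
= (p1 || !p2 && p2) && p4   [absorption]
= p1 && p4   [complement / identity]

p1 && p4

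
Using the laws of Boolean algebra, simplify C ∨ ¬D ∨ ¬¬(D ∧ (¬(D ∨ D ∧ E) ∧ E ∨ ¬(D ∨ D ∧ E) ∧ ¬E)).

C ∨ ¬D

C ∨ ¬D ∨ ¬¬(D ∧ (¬(D ∨ D ∧ E) ∧ E ∨ ¬(D ∨ D ∧ E) ∧ ¬E))
= C ∨ ¬D ∨ ¬¬(D ∧ ¬(D ∨ D ∧ E))   — distribution
= C ∨ ¬D ∨ ¬¬(D ∧ ¬D)   — absorption
= C ∨ ¬D ∨ D ∧ ¬D   — double negation
= C ∨ ¬D   — complement / identity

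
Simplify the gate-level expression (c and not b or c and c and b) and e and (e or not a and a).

(c and not b or c and c and b) and e and (e or not a and a)
= (c and not b or c and c and b) and e and e   — complement / identity
= (c and not b or c and b) and e and e   — idempotence
= (c and not b or c and b) and e   — idempotence
= c and e   — distribution

c and e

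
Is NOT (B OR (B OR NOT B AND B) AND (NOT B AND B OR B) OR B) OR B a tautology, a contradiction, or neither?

tautology

NOT (B OR (B OR NOT B AND B) AND (NOT B AND B OR B) OR B) OR B
= NOT (B OR B AND B OR NOT B AND B OR B) OR B
= NOT (B OR B OR B) OR B
= NOT (B OR B) OR B
= NOT B OR B
= TRUE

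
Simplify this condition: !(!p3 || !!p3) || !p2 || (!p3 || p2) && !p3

!p2 || !p3

!(!p3 || !!p3) || !p2 || (!p3 || p2) && !p3
= !(!p3 || !!p3) || !p2 || !p3   [absorption]
= p3 && !p3 || !p2 || !p3   [De Morgan]
= !p2 || !p3   [complement / identity]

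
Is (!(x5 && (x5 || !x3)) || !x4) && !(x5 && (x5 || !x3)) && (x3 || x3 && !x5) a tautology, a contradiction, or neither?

(!(x5 && (x5 || !x3)) || !x4) && !(x5 && (x5 || !x3)) && (x3 || x3 && !x5)
= !(x5 && (x5 || !x3)) && (x3 || x3 && !x5)   [absorption]
= !x5 && (x3 || x3 && !x5)   [absorption]
= !x5 && x3   [absorption]
This depends on x3, x5, so it is not a constant.

neither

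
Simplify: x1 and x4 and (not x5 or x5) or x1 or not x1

x1 and x4 and (not x5 or x5) or x1 or not x1
= x1 and x4 or x1 or not x1   [complement / identity]
= x1 or not x1   [absorption]
= True   [complement]

True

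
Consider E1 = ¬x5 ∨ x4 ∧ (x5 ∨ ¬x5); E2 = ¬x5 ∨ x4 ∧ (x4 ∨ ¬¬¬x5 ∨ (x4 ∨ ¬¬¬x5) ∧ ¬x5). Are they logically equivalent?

E1: ¬x5 ∨ x4 ∧ (x5 ∨ ¬x5)
    = ¬x5 ∨ x4   — complement / identity
E2: ¬x5 ∨ x4 ∧ (x4 ∨ ¬¬¬x5 ∨ (x4 ∨ ¬¬¬x5) ∧ ¬x5)
    = ¬x5 ∨ x4 ∧ (x4 ∨ ¬¬¬x5)   — absorption
    = ¬x5 ∨ x4 ∧ (x4 ∨ ¬x5)   — double negation
    = ¬x5 ∨ x4   — absorption
Both reduce to ¬x5 ∨ x4, so they are equivalent.

Yes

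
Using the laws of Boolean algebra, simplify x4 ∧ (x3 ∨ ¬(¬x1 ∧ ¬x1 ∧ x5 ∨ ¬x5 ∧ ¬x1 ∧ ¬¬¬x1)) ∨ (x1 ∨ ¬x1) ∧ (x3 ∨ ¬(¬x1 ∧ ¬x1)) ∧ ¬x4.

x3 ∨ x1

x4 ∧ (x3 ∨ ¬(¬x1 ∧ ¬x1 ∧ x5 ∨ ¬x5 ∧ ¬x1 ∧ ¬¬¬x1)) ∨ (x1 ∨ ¬x1) ∧ (x3 ∨ ¬(¬x1 ∧ ¬x1)) ∧ ¬x4
= x4 ∧ (x3 ∨ ¬(¬x1 ∧ ¬x1 ∧ x5 ∨ ¬x5 ∧ ¬x1 ∧ ¬x1)) ∨ (x1 ∨ ¬x1) ∧ (x3 ∨ ¬(¬x1 ∧ ¬x1)) ∧ ¬x4   [double negation]
= x4 ∧ (x3 ∨ ¬(¬x1 ∧ ¬x1 ∧ x5 ∨ ¬x5 ∧ ¬x1 ∧ ¬x1)) ∨ (x3 ∨ ¬(¬x1 ∧ ¬x1)) ∧ ¬x4   [complement / identity]
= x4 ∧ (x3 ∨ ¬(¬x1 ∧ ¬x1)) ∨ (x3 ∨ ¬(¬x1 ∧ ¬x1)) ∧ ¬x4   [distribution]
= x3 ∨ ¬(¬x1 ∧ ¬x1)   [distribution]
= x3 ∨ x1 ∨ x1   [De Morgan]
= x3 ∨ x1   [idempotence]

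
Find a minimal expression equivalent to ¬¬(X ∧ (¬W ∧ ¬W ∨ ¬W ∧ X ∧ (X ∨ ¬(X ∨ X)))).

¬¬(X ∧ (¬W ∧ ¬W ∨ ¬W ∧ X ∧ (X ∨ ¬(X ∨ X))))
= ¬¬(X ∧ (¬W ∧ ¬W ∨ ¬W ∧ X ∧ (X ∨ ¬X)))
= ¬¬(X ∧ (¬W ∧ ¬W ∨ ¬W ∧ X))
= ¬¬(X ∧ ¬W ∧ (¬W ∨ X))
= X ∧ ¬W ∧ (¬W ∨ X)
= X ∧ ¬W

X ∧ ¬W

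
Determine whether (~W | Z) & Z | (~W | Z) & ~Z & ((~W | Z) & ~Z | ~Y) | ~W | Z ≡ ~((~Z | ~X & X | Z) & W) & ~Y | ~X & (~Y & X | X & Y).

No

E1: (~W | Z) & Z | (~W | Z) & ~Z & ((~W | Z) & ~Z | ~Y) | ~W | Z
    = (~W | Z) & Z | (~W | Z) & ~Z | ~W | Z   — absorption
    = ~W | Z | ~W | Z   — distribution
    = ~W | Z   — idempotence
E2: ~((~Z | ~X & X | Z) & W) & ~Y | ~X & (~Y & X | X & Y)
    = ~((~Z | Z) & W) & ~Y | ~X & (~Y & X | X & Y)   — complement / identity
    = ~W & ~Y | ~X & (~Y & X | X & Y)   — complement / identity
    = ~W & ~Y | ~X & X   — distribution
    = ~W & ~Y   — complement / identity
These differ: at W=0, X=1, Y=1, Z=1, E1 = 1 but E2 = 0.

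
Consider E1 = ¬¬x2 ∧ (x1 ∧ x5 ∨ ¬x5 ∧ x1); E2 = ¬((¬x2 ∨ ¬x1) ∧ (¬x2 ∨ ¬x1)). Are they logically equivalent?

Yes

E1: ¬¬x2 ∧ (x1 ∧ x5 ∨ ¬x5 ∧ x1)
    = x2 ∧ (x1 ∧ x5 ∨ ¬x5 ∧ x1)
    = x2 ∧ x1
E2: ¬((¬x2 ∨ ¬x1) ∧ (¬x2 ∨ ¬x1))
    = ¬(¬x2 ∨ ¬x1)
    = x2 ∧ x1
Both reduce to x2 ∧ x1, so they are equivalent.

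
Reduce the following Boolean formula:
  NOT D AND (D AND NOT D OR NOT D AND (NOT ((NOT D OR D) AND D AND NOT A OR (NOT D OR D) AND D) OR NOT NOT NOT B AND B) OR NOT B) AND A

NOT D AND A

NOT D AND (D AND NOT D OR NOT D AND (NOT ((NOT D OR D) AND D AND NOT A OR (NOT D OR D) AND D) OR NOT NOT NOT B AND B) OR NOT B) AND A
= NOT D AND (D AND NOT D OR NOT D AND (NOT ((NOT D OR D) AND D AND NOT A OR (NOT D OR D) AND D) OR NOT B AND B) OR NOT B) AND A   [double negation]
= NOT D AND (D AND NOT D OR NOT D AND NOT ((NOT D OR D) AND D AND NOT A OR (NOT D OR D) AND D) OR NOT B) AND A   [complement / identity]
= NOT D AND (D AND NOT D OR NOT D AND NOT ((NOT D OR D) AND D) OR NOT B) AND A   [absorption]
= NOT D AND (D AND NOT D OR NOT D AND NOT D OR NOT B) AND A   [complement / identity]
= NOT D AND (NOT D OR NOT B) AND A   [distribution]
= NOT D AND A   [absorption]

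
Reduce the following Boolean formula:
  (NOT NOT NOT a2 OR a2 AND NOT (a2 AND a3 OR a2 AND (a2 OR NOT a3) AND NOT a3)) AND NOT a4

(NOT NOT NOT a2 OR a2 AND NOT (a2 AND a3 OR a2 AND (a2 OR NOT a3) AND NOT a3)) AND NOT a4
= (NOT NOT NOT a2 OR a2 AND NOT (a2 AND a3 OR a2 AND NOT a3)) AND NOT a4   [absorption]
= (NOT a2 OR a2 AND NOT (a2 AND a3 OR a2 AND NOT a3)) AND NOT a4   [double negation]
= (NOT a2 OR a2 AND NOT a2) AND NOT a4   [distribution]
= NOT a2 AND NOT a4   [complement / identity]

NOT a2 AND NOT a4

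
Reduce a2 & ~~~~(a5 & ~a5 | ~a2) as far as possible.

a2 & ~~~~(a5 & ~a5 | ~a2)
= a2 & ~~(a5 & ~a5 | ~a2)
= a2 & ~~~a2
= a2 & ~a2
= 0

0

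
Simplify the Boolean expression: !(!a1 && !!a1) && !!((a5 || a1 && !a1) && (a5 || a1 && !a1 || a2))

a5

!(!a1 && !!a1) && !!((a5 || a1 && !a1) && (a5 || a1 && !a1 || a2))
= !(!a1 && !!a1) && !!(a5 || a1 && !a1)
= !(!a1 && !!a1) && (a5 || a1 && !a1)
= !(!a1 && !!a1) && a5
= (a1 || !a1) && a5
= a5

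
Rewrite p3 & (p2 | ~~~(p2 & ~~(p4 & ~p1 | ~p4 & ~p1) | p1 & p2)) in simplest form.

p3

p3 & (p2 | ~~~(p2 & ~~(p4 & ~p1 | ~p4 & ~p1) | p1 & p2))
= p3 & (p2 | ~~~(p2 & (p4 & ~p1 | ~p4 & ~p1) | p1 & p2))   (double negation)
= p3 & (p2 | ~(p2 & (p4 & ~p1 | ~p4 & ~p1) | p1 & p2))   (double negation)
= p3 & (p2 | ~(p2 & ~p1 | p1 & p2))   (distribution)
= p3 & (p2 | ~p2)   (distribution)
= p3   (complement / identity)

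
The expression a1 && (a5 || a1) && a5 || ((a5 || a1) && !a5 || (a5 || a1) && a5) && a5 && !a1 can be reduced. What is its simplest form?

a5

a1 && (a5 || a1) && a5 || ((a5 || a1) && !a5 || (a5 || a1) && a5) && a5 && !a1
= a1 && (a5 || a1) && a5 || (a5 || a1) && a5 && !a1   — distribution
= (a5 || a1) && a5   — distribution
= a5   — absorption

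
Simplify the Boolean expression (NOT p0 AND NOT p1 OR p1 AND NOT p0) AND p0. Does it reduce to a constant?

(NOT p0 AND NOT p1 OR p1 AND NOT p0) AND p0
= NOT p0 AND p0   (distribution)
= FALSE   (complement)

FALSE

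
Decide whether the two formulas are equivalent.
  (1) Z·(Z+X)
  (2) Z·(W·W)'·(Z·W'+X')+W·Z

Yes

E1: Z·(Z+X)
    = Z
E2: Z·(W·W)'·(Z·W'+X')+W·Z
    = Z·W'·(Z·W'+X')+W·Z
    = Z·W'+W·Z
    = Z
Both reduce to Z, so they are equivalent.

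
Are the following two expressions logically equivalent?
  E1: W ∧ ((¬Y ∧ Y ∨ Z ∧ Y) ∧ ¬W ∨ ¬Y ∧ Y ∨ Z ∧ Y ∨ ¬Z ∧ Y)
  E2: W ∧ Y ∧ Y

Yes

E1: W ∧ ((¬Y ∧ Y ∨ Z ∧ Y) ∧ ¬W ∨ ¬Y ∧ Y ∨ Z ∧ Y ∨ ¬Z ∧ Y)
    = W ∧ (¬Y ∧ Y ∨ Z ∧ Y ∨ ¬Z ∧ Y)   — absorption
    = W ∧ (Z ∧ Y ∨ ¬Z ∧ Y)   — complement / identity
    = W ∧ Y   — distribution
E2: W ∧ Y ∧ Y
    = W ∧ Y   — idempotence
Both reduce to W ∧ Y, so they are equivalent.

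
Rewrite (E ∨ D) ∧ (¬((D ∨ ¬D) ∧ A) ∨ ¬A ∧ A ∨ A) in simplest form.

E ∨ D

(E ∨ D) ∧ (¬((D ∨ ¬D) ∧ A) ∨ ¬A ∧ A ∨ A)
= (E ∨ D) ∧ (¬A ∨ ¬A ∧ A ∨ A)   (complement / identity)
= (E ∨ D) ∧ (¬A ∨ A)   (complement / identity)
= E ∨ D   (complement / identity)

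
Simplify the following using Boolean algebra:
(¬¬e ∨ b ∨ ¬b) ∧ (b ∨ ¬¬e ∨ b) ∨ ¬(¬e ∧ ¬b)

e ∨ b

(¬¬e ∨ b ∨ ¬b) ∧ (b ∨ ¬¬e ∨ b) ∨ ¬(¬e ∧ ¬b)
= (¬¬e ∨ b ∨ ¬b) ∧ (b ∨ ¬¬e ∨ b) ∨ e ∨ b   — De Morgan
= ¬b ∧ b ∨ ¬¬e ∨ b ∨ e ∨ b   — distribution
= ¬b ∧ b ∨ e ∨ b ∨ e ∨ b   — double negation
= e ∨ b ∨ e ∨ b   — complement / identity
= e ∨ b   — idempotence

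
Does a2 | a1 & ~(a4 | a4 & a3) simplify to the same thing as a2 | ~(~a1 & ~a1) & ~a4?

E1: a2 | a1 & ~(a4 | a4 & a3)
    = a2 | a1 & ~a4   (absorption)
E2: a2 | ~(~a1 & ~a1) & ~a4
    = a2 | (a1 | a1) & ~a4   (De Morgan)
    = a2 | a1 & ~a4   (idempotence)
Both reduce to a2 | a1 & ~a4, so they are equivalent.

Yes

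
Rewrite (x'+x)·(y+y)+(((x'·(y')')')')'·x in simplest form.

y+x

(x'+x)·(y+y)+(((x'·(y')')')')'·x
= (x'+x)·(y+y)+((x+y')')'·x   — De Morgan
= y+y+((x+y')')'·x   — complement / identity
= y+((x+y')')'·x   — idempotence
= y+(x+y')·x   — double negation
= y+x   — absorption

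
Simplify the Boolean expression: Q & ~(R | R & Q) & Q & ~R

Q & ~(R | R & Q) & Q & ~R
= Q & ~R & Q & ~R   (absorption)
= Q & ~R   (idempotence)

Q & ~R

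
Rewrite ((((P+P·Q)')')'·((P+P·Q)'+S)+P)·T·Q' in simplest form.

T·Q'

((((P+P·Q)')')'·((P+P·Q)'+S)+P)·T·Q'
= ((P+P·Q)'·((P+P·Q)'+S)+P)·T·Q'   [double negation]
= ((P+P·Q)'+P)·T·Q'   [absorption]
= (P'+P)·T·Q'   [absorption]
= T·Q'   [complement / identity]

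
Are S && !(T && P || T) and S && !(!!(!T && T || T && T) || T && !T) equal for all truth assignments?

E1: S && !(T && P || T)
    = S && !T   (absorption)
E2: S && !(!!(!T && T || T && T) || T && !T)
    = S && !!!(!T && T || T && T)   (complement / identity)
    = S && !(!T && T || T && T)   (double negation)
    = S && !T   (distribution)
Both reduce to S && !T, so they are equivalent.

Yes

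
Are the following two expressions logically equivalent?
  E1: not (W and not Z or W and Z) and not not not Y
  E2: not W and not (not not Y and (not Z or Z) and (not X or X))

E1: not (W and not Z or W and Z) and not not not Y
    = not W and not not not Y   [distribution]
    = not W and not Y   [double negation]
E2: not W and not (not not Y and (not Z or Z) and (not X or X))
    = not W and not (not not Y and (not X or X))   [complement / identity]
    = not W and not not not Y   [complement / identity]
    = not W and not Y   [double negation]
Both reduce to not W and not Y, so they are equivalent.

Yes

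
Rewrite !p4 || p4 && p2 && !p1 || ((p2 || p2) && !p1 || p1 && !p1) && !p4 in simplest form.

!p4 || p4 && p2 && !p1 || ((p2 || p2) && !p1 || p1 && !p1) && !p4
= !p4 || p4 && p2 && !p1 || (p2 && !p1 || p1 && !p1) && !p4   [idempotence]
= !p4 || p4 && p2 && !p1 || p2 && !p1 && !p4   [complement / identity]
= !p4 || p2 && !p1   [distribution]

!p4 || p2 && !p1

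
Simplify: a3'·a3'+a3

a3'·a3'+a3
= a3'+a3   — idempotence
= 1   — complement

1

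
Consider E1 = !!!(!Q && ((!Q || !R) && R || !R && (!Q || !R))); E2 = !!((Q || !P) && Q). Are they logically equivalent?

Yes

E1: !!!(!Q && ((!Q || !R) && R || !R && (!Q || !R)))
    = !!!(!Q && (!Q || !R))   [distribution]
    = !(!Q && (!Q || !R))   [double negation]
    = !!Q   [absorption]
    = Q   [double negation]
E2: !!((Q || !P) && Q)
    = !!Q   [absorption]
    = Q   [double negation]
Both reduce to Q, so they are equivalent.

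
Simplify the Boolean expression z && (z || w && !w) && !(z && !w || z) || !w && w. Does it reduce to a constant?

false

z && (z || w && !w) && !(z && !w || z) || !w && w
= z && (z || w && !w) && !z || !w && w   — absorption
= z && z && !z || !w && w   — complement / identity
= z && !z || !w && w   — idempotence
= z && !z   — complement / identity
= false   — complement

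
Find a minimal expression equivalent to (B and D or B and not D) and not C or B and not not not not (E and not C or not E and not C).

B and not C

(B and D or B and not D) and not C or B and not not not not (E and not C or not E and not C)
= (B and D or B and not D) and not C or B and not not not not not C
= B and not C or B and not not not not not C
= B and not C or B and not not not C
= B and not C or B and not C
= B and not C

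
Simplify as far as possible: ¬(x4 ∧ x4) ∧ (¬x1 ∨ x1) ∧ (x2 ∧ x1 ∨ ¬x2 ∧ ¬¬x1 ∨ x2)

¬(x4 ∧ x4) ∧ (¬x1 ∨ x1) ∧ (x2 ∧ x1 ∨ ¬x2 ∧ ¬¬x1 ∨ x2)
= ¬(x4 ∧ x4) ∧ (x2 ∧ x1 ∨ ¬x2 ∧ ¬¬x1 ∨ x2)
= ¬(x4 ∧ x4) ∧ (x2 ∧ x1 ∨ ¬x2 ∧ x1 ∨ x2)
= ¬(x4 ∧ x4) ∧ (x1 ∨ x2)
= ¬x4 ∧ (x1 ∨ x2)

¬x4 ∧ (x1 ∨ x2)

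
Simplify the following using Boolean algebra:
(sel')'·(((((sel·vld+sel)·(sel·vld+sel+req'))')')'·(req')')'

(sel')'·(((((sel·vld+sel)·(sel·vld+sel+req'))')')'·(req')')'
= (sel')'·((((sel·vld+sel)')')'·(req')')'   (absorption)
= (sel')'·(((sel·vld+sel)')'+req')   (De Morgan)
= (sel')'·((sel')'+req')   (absorption)
= (sel')'   (absorption)
= sel   (double negation)

sel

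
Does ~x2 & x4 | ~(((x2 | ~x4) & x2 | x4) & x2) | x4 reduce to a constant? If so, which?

~x2 & x4 | ~(((x2 | ~x4) & x2 | x4) & x2) | x4
= ~x2 & x4 | ~((x2 | x4) & x2) | x4   (absorption)
= ~x2 & x4 | ~x2 | x4   (absorption)
= ~x2 | x4   (absorption)
This depends on x2, x4, so it is not a constant.

no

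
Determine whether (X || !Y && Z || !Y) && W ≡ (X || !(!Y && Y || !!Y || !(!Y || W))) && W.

Yes

E1: (X || !Y && Z || !Y) && W
    = (X || !Y) && W   — absorption
E2: (X || !(!Y && Y || !!Y || !(!Y || W))) && W
    = (X || !(!!Y || !(!Y || W))) && W   — complement / identity
    = (X || !Y && (!Y || W)) && W   — De Morgan
    = (X || !Y) && W   — absorption
Both reduce to (X || !Y) && W, so they are equivalent.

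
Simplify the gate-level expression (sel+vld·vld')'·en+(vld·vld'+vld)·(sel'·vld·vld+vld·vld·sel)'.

(sel+vld·vld')'·en+(vld·vld'+vld)·(sel'·vld·vld+vld·vld·sel)'
= sel'·en+(vld·vld'+vld)·(sel'·vld·vld+vld·vld·sel)'   (complement / identity)
= sel'·en+(vld·vld'+vld)·(vld·vld)'   (distribution)
= sel'·en+(vld·vld'+vld)·vld'   (idempotence)
= sel'·en+vld·vld'   (complement / identity)
= sel'·en   (complement / identity)

sel'·en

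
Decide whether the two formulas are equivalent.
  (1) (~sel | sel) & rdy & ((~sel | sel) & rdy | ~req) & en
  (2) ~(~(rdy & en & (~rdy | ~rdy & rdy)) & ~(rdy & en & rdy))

Yes

E1: (~sel | sel) & rdy & ((~sel | sel) & rdy | ~req) & en
    = (~sel | sel) & rdy & en   [absorption]
    = rdy & en   [complement / identity]
E2: ~(~(rdy & en & (~rdy | ~rdy & rdy)) & ~(rdy & en & rdy))
    = rdy & en & (~rdy | ~rdy & rdy) | rdy & en & rdy   [De Morgan]
    = rdy & en & ~rdy | rdy & en & rdy   [complement / identity]
    = rdy & (en & ~rdy | en & rdy)   [distribution]
    = rdy & en   [distribution]
Both reduce to rdy & en, so they are equivalent.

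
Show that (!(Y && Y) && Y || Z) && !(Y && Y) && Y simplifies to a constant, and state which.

false

(!(Y && Y) && Y || Z) && !(Y && Y) && Y
= !(Y && Y) && Y   [absorption]
= !Y && Y   [idempotence]
= false   [complement]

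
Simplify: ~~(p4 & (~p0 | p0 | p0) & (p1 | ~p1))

p4

~~(p4 & (~p0 | p0 | p0) & (p1 | ~p1))
= ~~(p4 & (~p0 | p0) & (p1 | ~p1))   [idempotence]
= ~~(p4 & (p1 | ~p1))   [complement / identity]
= ~~p4   [complement / identity]
= p4   [double negation]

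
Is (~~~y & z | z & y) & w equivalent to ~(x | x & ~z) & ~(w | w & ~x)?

No

E1: (~~~y & z | z & y) & w
    = (~y & z | z & y) & w   [double negation]
    = z & w   [distribution]
E2: ~(x | x & ~z) & ~(w | w & ~x)
    = ~x & ~(w | w & ~x)   [absorption]
    = ~x & ~w   [absorption]
These differ: at w=0, x=0, y=0, z=1, E1 = 0 but E2 = 1.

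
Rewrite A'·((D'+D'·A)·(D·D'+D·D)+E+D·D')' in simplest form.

A'·E'

A'·((D'+D'·A)·(D·D'+D·D)+E+D·D')'
= A'·((D'+D'·A)·(D·D'+D·D)+E)'
= A'·((D'+D'·A)·D+E)'
= A'·(D'·D+E)'
= A'·E'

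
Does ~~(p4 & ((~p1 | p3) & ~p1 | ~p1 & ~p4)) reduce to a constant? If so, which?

no

~~(p4 & ((~p1 | p3) & ~p1 | ~p1 & ~p4))
= ~~(p4 & (~p1 | ~p1 & ~p4))
= ~~(p4 & ~p1)
= p4 & ~p1
This depends on p1, p4, so it is not a constant.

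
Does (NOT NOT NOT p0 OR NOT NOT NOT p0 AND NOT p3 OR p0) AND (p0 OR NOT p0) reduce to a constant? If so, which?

yes, True

(NOT NOT NOT p0 OR NOT NOT NOT p0 AND NOT p3 OR p0) AND (p0 OR NOT p0)
= NOT NOT NOT p0 OR NOT NOT NOT p0 AND NOT p3 OR p0   [complement / identity]
= NOT NOT NOT p0 OR p0   [absorption]
= NOT p0 OR p0   [double negation]
= TRUE   [complement]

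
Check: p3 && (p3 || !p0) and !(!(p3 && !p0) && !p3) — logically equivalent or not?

E1: p3 && (p3 || !p0)
    = p3   [absorption]
E2: !(!(p3 && !p0) && !p3)
    = p3 && !p0 || p3   [De Morgan]
    = p3   [absorption]
Both reduce to p3, so they are equivalent.

Yes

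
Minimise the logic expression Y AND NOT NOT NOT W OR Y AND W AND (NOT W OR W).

Y

Y AND NOT NOT NOT W OR Y AND W AND (NOT W OR W)
= Y AND NOT NOT NOT W OR Y AND W   [complement / identity]
= Y AND NOT W OR Y AND W   [double negation]
= (NOT W OR W) AND Y   [distribution]
= Y   [complement / identity]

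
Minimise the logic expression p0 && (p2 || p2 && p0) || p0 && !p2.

p0

p0 && (p2 || p2 && p0) || p0 && !p2
= p0 && p2 || p0 && !p2
= p0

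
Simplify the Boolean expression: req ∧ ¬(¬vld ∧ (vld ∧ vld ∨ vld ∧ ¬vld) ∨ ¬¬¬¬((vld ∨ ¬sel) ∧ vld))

req ∧ ¬(¬vld ∧ (vld ∧ vld ∨ vld ∧ ¬vld) ∨ ¬¬¬¬((vld ∨ ¬sel) ∧ vld))
= req ∧ ¬(¬vld ∧ vld ∨ ¬¬¬¬((vld ∨ ¬sel) ∧ vld))   [distribution]
= req ∧ ¬(¬vld ∧ vld ∨ ¬¬((vld ∨ ¬sel) ∧ vld))   [double negation]
= req ∧ ¬¬¬((vld ∨ ¬sel) ∧ vld)   [complement / identity]
= req ∧ ¬¬¬vld   [absorption]
= req ∧ ¬vld   [double negation]

req ∧ ¬vld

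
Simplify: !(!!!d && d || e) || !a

!e || !a

!(!!!d && d || e) || !a
= !(!d && d || e) || !a   (double negation)
= !e || !a   (complement / identity)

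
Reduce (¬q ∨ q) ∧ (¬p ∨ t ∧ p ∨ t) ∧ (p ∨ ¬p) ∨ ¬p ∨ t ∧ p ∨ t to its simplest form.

¬p ∨ t

(¬q ∨ q) ∧ (¬p ∨ t ∧ p ∨ t) ∧ (p ∨ ¬p) ∨ ¬p ∨ t ∧ p ∨ t
= (¬q ∨ q) ∧ (¬p ∨ t ∧ p ∨ t) ∧ (p ∨ ¬p) ∨ ¬p ∨ t   (absorption)
= (¬p ∨ t ∧ p ∨ t) ∧ (p ∨ ¬p) ∨ ¬p ∨ t   (complement / identity)
= (¬p ∨ t) ∧ (p ∨ ¬p) ∨ ¬p ∨ t   (absorption)
= ¬p ∨ t ∨ ¬p ∨ t   (complement / identity)
= ¬p ∨ t   (idempotence)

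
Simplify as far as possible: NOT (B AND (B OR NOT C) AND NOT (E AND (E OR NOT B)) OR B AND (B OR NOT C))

NOT B

NOT (B AND (B OR NOT C) AND NOT (E AND (E OR NOT B)) OR B AND (B OR NOT C))
= NOT (B AND (B OR NOT C) AND NOT E OR B AND (B OR NOT C))   [absorption]
= NOT (B AND (B OR NOT C))   [absorption]
= NOT B   [absorption]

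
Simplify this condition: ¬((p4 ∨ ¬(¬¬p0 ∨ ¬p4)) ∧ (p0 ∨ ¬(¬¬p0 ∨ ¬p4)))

¬((p4 ∨ ¬(¬¬p0 ∨ ¬p4)) ∧ (p0 ∨ ¬(¬¬p0 ∨ ¬p4)))
= ¬(¬(¬¬p0 ∨ ¬p4) ∨ p4 ∧ p0)   (distribution)
= ¬(¬p0 ∧ p4 ∨ p4 ∧ p0)   (De Morgan)
= ¬p4   (distribution)

¬p4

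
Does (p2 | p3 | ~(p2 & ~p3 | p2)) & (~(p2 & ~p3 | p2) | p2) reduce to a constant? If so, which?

yes, True

(p2 | p3 | ~(p2 & ~p3 | p2)) & (~(p2 & ~p3 | p2) | p2)
= ~(p2 & ~p3 | p2) | (p2 | p3) & p2   [distribution]
= ~(p2 & ~p3 | p2) | p2   [absorption]
= ~p2 | p2   [absorption]
= 1   [complement]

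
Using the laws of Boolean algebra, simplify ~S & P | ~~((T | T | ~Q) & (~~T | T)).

~S & P | T

~S & P | ~~((T | T | ~Q) & (~~T | T))
= ~S & P | ~~((T | T | ~Q) & (T | T))   (double negation)
= ~S & P | ~~(T | T)   (absorption)
= ~S & P | T | T   (double negation)
= ~S & P | T   (idempotence)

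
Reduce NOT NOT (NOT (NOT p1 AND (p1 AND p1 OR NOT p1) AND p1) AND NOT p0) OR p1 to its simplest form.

NOT NOT (NOT (NOT p1 AND (p1 AND p1 OR NOT p1) AND p1) AND NOT p0) OR p1
= NOT NOT (NOT (NOT p1 AND (p1 OR NOT p1) AND p1) AND NOT p0) OR p1   [idempotence]
= NOT (NOT p1 AND (p1 OR NOT p1) AND p1 OR p0) OR p1   [De Morgan]
= NOT (NOT p1 AND p1 OR p0) OR p1   [complement / identity]
= NOT p0 OR p1   [complement / identity]

NOT p0 OR p1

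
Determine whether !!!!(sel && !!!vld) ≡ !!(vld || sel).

No

E1: !!!!(sel && !!!vld)
    = !!!!(sel && !vld)   — double negation
    = !!(sel && !vld)   — double negation
    = sel && !vld   — double negation
E2: !!(vld || sel)
    = vld || sel   — double negation
These differ: at sel=0, vld=1, E1 = 0 but E2 = 1.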